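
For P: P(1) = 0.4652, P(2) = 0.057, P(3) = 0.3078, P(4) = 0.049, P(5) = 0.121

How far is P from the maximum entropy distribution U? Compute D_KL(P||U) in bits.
0.4676 bits

U(i) = 1/5 for all i

D_KL(P||U) = Σ P(x) log₂(P(x) / (1/5))
           = Σ P(x) log₂(P(x)) + log₂(5)
           = log₂(5) - H(P)

H(P) = -Σ P(x) log₂(P(x)):
  -P(1)·log₂(P(1)) = -(0.4652)·log₂(0.4652) = 0.51362
  -P(2)·log₂(P(2)) = -(0.057)·log₂(0.057) = 0.23557
  -P(3)·log₂(P(3)) = -(0.3078)·log₂(0.3078) = 0.52324
  -P(4)·log₂(P(4)) = -(0.049)·log₂(0.049) = 0.21320
  -P(5)·log₂(P(5)) = -(0.121)·log₂(0.121) = 0.36868
H(P) = 0.51362 + 0.23557 + 0.52324 + 0.21320 + 0.36868 = 1.85431 bits

log₂(5) = 2.32193 bits

D_KL(P||U) = 2.32193 - 1.85431 = 0.46762 ≈ 0.4676 bits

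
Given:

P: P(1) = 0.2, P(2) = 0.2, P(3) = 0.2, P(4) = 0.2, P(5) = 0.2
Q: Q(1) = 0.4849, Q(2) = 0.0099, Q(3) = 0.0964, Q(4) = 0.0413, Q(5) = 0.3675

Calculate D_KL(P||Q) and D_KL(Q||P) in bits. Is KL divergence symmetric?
D_KL(P||Q) = 1.1019 bits, D_KL(Q||P) = 0.7037 bits. No, KL divergence is not symmetric.

D_KL(P||Q) = Σ P(x) log₂(P(x)/Q(x))

Computing term by term:
  P(1)·log₂(P(1)/Q(1)) = 0.2·log₂(0.2/0.4849) = -0.25554
  P(2)·log₂(P(2)/Q(2)) = 0.2·log₂(0.2/0.0099) = 0.86729
  P(3)·log₂(P(3)/Q(3)) = 0.2·log₂(0.2/0.0964) = 0.21058
  P(4)·log₂(P(4)/Q(4)) = 0.2·log₂(0.2/0.0413) = 0.45516
  P(5)·log₂(P(5)/Q(5)) = 0.2·log₂(0.2/0.3675) = -0.17555

D_KL(P||Q) = -0.25554 + 0.86729 + 0.21058 + 0.45516 - 0.17555 = 1.10194 ≈ 1.1019 bits

D_KL(Q||P) = Σ Q(x) log₂(Q(x)/P(x))

Computing term by term:
  Q(1)·log₂(Q(1)/P(1)) = 0.4849·log₂(0.4849/0.2) = 0.61955
  Q(2)·log₂(Q(2)/P(2)) = 0.0099·log₂(0.0099/0.2) = -0.04293
  Q(3)·log₂(Q(3)/P(3)) = 0.0964·log₂(0.0964/0.2) = -0.10150
  Q(4)·log₂(Q(4)/P(4)) = 0.0413·log₂(0.0413/0.2) = -0.09399
  Q(5)·log₂(Q(5)/P(5)) = 0.3675·log₂(0.3675/0.2) = 0.32257

D_KL(Q||P) = 0.61955 - 0.04293 - 0.10150 - 0.09399 + 0.32257 = 0.70370 ≈ 0.7037 bits

These are NOT equal (difference: 0.3982 bits). KL divergence is asymmetric: D_KL(P||Q) ≠ D_KL(Q||P) in general.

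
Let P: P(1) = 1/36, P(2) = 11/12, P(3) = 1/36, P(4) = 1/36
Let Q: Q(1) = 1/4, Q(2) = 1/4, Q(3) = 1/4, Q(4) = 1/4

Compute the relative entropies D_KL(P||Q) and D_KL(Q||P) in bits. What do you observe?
D_KL(P||Q) = 1.4541 bits, D_KL(Q||P) = 1.9088 bits. The two directions give different values (D_KL(Q||P) exceeds D_KL(P||Q) by 0.4547 bits): KL divergence is asymmetric.

D_KL(P||Q) = Σ P(x) log₂(P(x)/Q(x))

Computing term by term:
  P(1)·log₂(P(1)/Q(1)) = (1/36)·log₂((1/36)/(1/4)) = -0.08805
  P(2)·log₂(P(2)/Q(2)) = (11/12)·log₂((11/12)/(1/4)) = 1.71826
  P(3)·log₂(P(3)/Q(3)) = (1/36)·log₂((1/36)/(1/4)) = -0.08805
  P(4)·log₂(P(4)/Q(4)) = (1/36)·log₂((1/36)/(1/4)) = -0.08805

D_KL(P||Q) = -0.08805 + 1.71826 - 0.08805 - 0.08805 = 1.45411 ≈ 1.4541 bits

D_KL(Q||P) = Σ Q(x) log₂(Q(x)/P(x))

Computing term by term:
  Q(1)·log₂(Q(1)/P(1)) = (1/4)·log₂((1/4)/(1/36)) = 0.79248
  Q(2)·log₂(Q(2)/P(2)) = (1/4)·log₂((1/4)/(11/12)) = -0.46862
  Q(3)·log₂(Q(3)/P(3)) = (1/4)·log₂((1/4)/(1/36)) = 0.79248
  Q(4)·log₂(Q(4)/P(4)) = (1/4)·log₂((1/4)/(1/36)) = 0.79248

D_KL(Q||P) = 0.79248 - 0.46862 + 0.79248 + 0.79248 = 1.90882 ≈ 1.9088 bits

These are NOT equal (difference: 0.4547 bits). KL divergence is asymmetric: D_KL(P||Q) ≠ D_KL(Q||P) in general.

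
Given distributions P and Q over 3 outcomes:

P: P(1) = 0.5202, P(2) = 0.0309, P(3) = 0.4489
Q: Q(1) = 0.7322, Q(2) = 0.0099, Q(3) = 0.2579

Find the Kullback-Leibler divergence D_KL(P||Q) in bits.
0.1531 bits

D_KL(P||Q) = Σ P(x) log₂(P(x)/Q(x))

Computing term by term:
  P(1)·log₂(P(1)/Q(1)) = 0.5202·log₂(0.5202/0.7322) = -0.25655
  P(2)·log₂(P(2)/Q(2)) = 0.0309·log₂(0.0309/0.0099) = 0.05074
  P(3)·log₂(P(3)/Q(3)) = 0.4489·log₂(0.4489/0.2579) = 0.35893

D_KL(P||Q) = -0.25655 + 0.05074 + 0.35893 = 0.15312 ≈ 0.1531 bits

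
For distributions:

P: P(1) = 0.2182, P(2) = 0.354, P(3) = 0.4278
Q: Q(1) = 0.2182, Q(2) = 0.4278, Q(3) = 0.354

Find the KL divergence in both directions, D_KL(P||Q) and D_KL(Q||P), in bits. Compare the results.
D_KL(P||Q) = 0.0202 bits, D_KL(Q||P) = 0.0202 bits. The two directions give exactly the same value for this pair.

D_KL(P||Q) = Σ P(x) log₂(P(x)/Q(x))

Computing term by term:
  P(1)·log₂(P(1)/Q(1)) = 0.2182·log₂(0.2182/0.2182) = 0.00000
  P(2)·log₂(P(2)/Q(2)) = 0.354·log₂(0.354/0.4278) = -0.09671
  P(3)·log₂(P(3)/Q(3)) = 0.4278·log₂(0.4278/0.354) = 0.11687

D_KL(P||Q) = 0.00000 - 0.09671 + 0.11687 = 0.02016 ≈ 0.0202 bits

D_KL(Q||P) = Σ Q(x) log₂(Q(x)/P(x))

Computing term by term:
  Q(1)·log₂(Q(1)/P(1)) = 0.2182·log₂(0.2182/0.2182) = 0.00000
  Q(2)·log₂(Q(2)/P(2)) = 0.4278·log₂(0.4278/0.354) = 0.11687
  Q(3)·log₂(Q(3)/P(3)) = 0.354·log₂(0.354/0.4278) = -0.09671

D_KL(Q||P) = 0.00000 + 0.11687 - 0.09671 = 0.02016 ≈ 0.0202 bits

These ARE equal here. Q is P with outcomes relabeled (Q(2) = P(3), Q(3) = P(2)) by a relabeling that is its own inverse, so the two sums contain exactly the same terms in a different order. This is a special case — KL divergence is not symmetric in general: D_KL(P||Q) ≠ D_KL(Q||P) for most P, Q.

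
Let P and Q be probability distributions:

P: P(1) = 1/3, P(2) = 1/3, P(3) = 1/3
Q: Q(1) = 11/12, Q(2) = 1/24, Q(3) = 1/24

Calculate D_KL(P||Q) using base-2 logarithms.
1.5135 bits

D_KL(P||Q) = Σ P(x) log₂(P(x)/Q(x))

Computing term by term:
  P(1)·log₂(P(1)/Q(1)) = (1/3)·log₂((1/3)/(11/12)) = -0.48648
  P(2)·log₂(P(2)/Q(2)) = (1/3)·log₂((1/3)/(1/24)) = 1.00000
  P(3)·log₂(P(3)/Q(3)) = (1/3)·log₂((1/3)/(1/24)) = 1.00000

D_KL(P||Q) = -0.48648 + 1.00000 + 1.00000 = 1.51352 ≈ 1.5135 bits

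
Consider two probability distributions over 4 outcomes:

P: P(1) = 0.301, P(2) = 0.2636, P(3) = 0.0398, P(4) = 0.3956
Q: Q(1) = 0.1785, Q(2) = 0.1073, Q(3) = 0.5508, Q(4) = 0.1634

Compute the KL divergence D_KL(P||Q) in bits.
0.9225 bits

D_KL(P||Q) = Σ P(x) log₂(P(x)/Q(x))

Computing term by term:
  P(1)·log₂(P(1)/Q(1)) = 0.301·log₂(0.301/0.1785) = 0.22691
  P(2)·log₂(P(2)/Q(2)) = 0.2636·log₂(0.2636/0.1073) = 0.34181
  P(3)·log₂(P(3)/Q(3)) = 0.0398·log₂(0.0398/0.5508) = -0.15087
  P(4)·log₂(P(4)/Q(4)) = 0.3956·log₂(0.3956/0.1634) = 0.50464

D_KL(P||Q) = 0.22691 + 0.34181 - 0.15087 + 0.50464 = 0.92249 ≈ 0.9225 bits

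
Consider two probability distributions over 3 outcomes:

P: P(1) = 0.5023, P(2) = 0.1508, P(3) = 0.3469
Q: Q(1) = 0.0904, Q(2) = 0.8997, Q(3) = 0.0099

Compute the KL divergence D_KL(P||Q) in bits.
2.6341 bits

D_KL(P||Q) = Σ P(x) log₂(P(x)/Q(x))

Computing term by term:
  P(1)·log₂(P(1)/Q(1)) = 0.5023·log₂(0.5023/0.0904) = 1.24277
  P(2)·log₂(P(2)/Q(2)) = 0.1508·log₂(0.1508/0.8997) = -0.38858
  P(3)·log₂(P(3)/Q(3)) = 0.3469·log₂(0.3469/0.0099) = 1.77993

D_KL(P||Q) = 1.24277 - 0.38858 + 1.77993 = 2.63412 ≈ 2.6341 bits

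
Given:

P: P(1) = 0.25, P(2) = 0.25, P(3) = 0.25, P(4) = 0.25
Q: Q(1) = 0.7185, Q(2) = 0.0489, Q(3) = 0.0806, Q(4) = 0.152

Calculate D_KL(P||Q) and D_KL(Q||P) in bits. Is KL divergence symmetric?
D_KL(P||Q) = 0.7955 bits, D_KL(Q||P) = 0.7385 bits. No, KL divergence is not symmetric.

D_KL(P||Q) = Σ P(x) log₂(P(x)/Q(x))

Computing term by term:
  P(1)·log₂(P(1)/Q(1)) = 0.25·log₂(0.25/0.7185) = -0.38077
  P(2)·log₂(P(2)/Q(2)) = 0.25·log₂(0.25/0.0489) = 0.58851
  P(3)·log₂(P(3)/Q(3)) = 0.25·log₂(0.25/0.0806) = 0.40827
  P(4)·log₂(P(4)/Q(4)) = 0.25·log₂(0.25/0.152) = 0.17946

D_KL(P||Q) = -0.38077 + 0.58851 + 0.40827 + 0.17946 = 0.79547 ≈ 0.7955 bits

D_KL(Q||P) = Σ Q(x) log₂(Q(x)/P(x))

Computing term by term:
  Q(1)·log₂(Q(1)/P(1)) = 0.7185·log₂(0.7185/0.25) = 1.09432
  Q(2)·log₂(Q(2)/P(2)) = 0.0489·log₂(0.0489/0.25) = -0.11511
  Q(3)·log₂(Q(3)/P(3)) = 0.0806·log₂(0.0806/0.25) = -0.13163
  Q(4)·log₂(Q(4)/P(4)) = 0.152·log₂(0.152/0.25) = -0.10911

D_KL(Q||P) = 1.09432 - 0.11511 - 0.13163 - 0.10911 = 0.73847 ≈ 0.7385 bits

These are NOT equal (difference: 0.0570 bits). KL divergence is asymmetric: D_KL(P||Q) ≠ D_KL(Q||P) in general.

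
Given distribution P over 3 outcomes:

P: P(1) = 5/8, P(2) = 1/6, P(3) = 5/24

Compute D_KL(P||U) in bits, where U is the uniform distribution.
0.2589 bits

U(i) = 1/3 for all i

D_KL(P||U) = Σ P(x) log₂(P(x) / (1/3))
           = Σ P(x) log₂(P(x)) + log₂(3)
           = log₂(3) - H(P)

H(P) = -Σ P(x) log₂(P(x)):
  -P(1)·log₂(P(1)) = -(5/8)·log₂(5/8) = 0.42379
  -P(2)·log₂(P(2)) = -(1/6)·log₂(1/6) = 0.43083
  -P(3)·log₂(P(3)) = -(5/24)·log₂(5/24) = 0.47147
H(P) = 0.42379 + 0.43083 + 0.47147 = 1.32609 bits

log₂(3) = 1.58496 bits

D_KL(P||U) = 1.58496 - 1.32609 = 0.25887 ≈ 0.2589 bits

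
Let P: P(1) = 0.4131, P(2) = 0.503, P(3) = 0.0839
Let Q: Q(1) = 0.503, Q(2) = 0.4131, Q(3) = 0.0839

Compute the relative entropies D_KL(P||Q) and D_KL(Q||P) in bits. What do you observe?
D_KL(P||Q) = 0.0255 bits, D_KL(Q||P) = 0.0255 bits. The two directions give the same value here, because Q is a self-inverse relabeling of P; in general KL divergence is asymmetric.

D_KL(P||Q) = Σ P(x) log₂(P(x)/Q(x))

Computing term by term:
  P(1)·log₂(P(1)/Q(1)) = 0.4131·log₂(0.4131/0.503) = -0.11735
  P(2)·log₂(P(2)/Q(2)) = 0.503·log₂(0.503/0.4131) = 0.14289
  P(3)·log₂(P(3)/Q(3)) = 0.0839·log₂(0.0839/0.0839) = 0.00000

D_KL(P||Q) = -0.11735 + 0.14289 + 0.00000 = 0.02554 ≈ 0.0255 bits

D_KL(Q||P) = Σ Q(x) log₂(Q(x)/P(x))

Computing term by term:
  Q(1)·log₂(Q(1)/P(1)) = 0.503·log₂(0.503/0.4131) = 0.14289
  Q(2)·log₂(Q(2)/P(2)) = 0.4131·log₂(0.4131/0.503) = -0.11735
  Q(3)·log₂(Q(3)/P(3)) = 0.0839·log₂(0.0839/0.0839) = 0.00000

D_KL(Q||P) = 0.14289 - 0.11735 + 0.00000 = 0.02554 ≈ 0.0255 bits

These ARE equal here. Q is P with outcomes relabeled (Q(1) = P(2), Q(2) = P(1)) by a relabeling that is its own inverse, so the two sums contain exactly the same terms in a different order. This is a special case — KL divergence is not symmetric in general: D_KL(P||Q) ≠ D_KL(Q||P) for most P, Q.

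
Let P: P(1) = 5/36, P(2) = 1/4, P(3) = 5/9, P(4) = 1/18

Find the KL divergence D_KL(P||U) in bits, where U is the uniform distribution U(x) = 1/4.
0.4017 bits

U(i) = 1/4 for all i

D_KL(P||U) = Σ P(x) log₂(P(x) / (1/4))
           = Σ P(x) log₂(P(x)) + log₂(4)
           = log₂(4) - H(P)

H(P) = -Σ P(x) log₂(P(x)):
  -P(1)·log₂(P(1)) = -(5/36)·log₂(5/36) = 0.39556
  -P(2)·log₂(P(2)) = -(1/4)·log₂(1/4) = 0.50000
  -P(3)·log₂(P(3)) = -(5/9)·log₂(5/9) = 0.47111
  -P(4)·log₂(P(4)) = -(1/18)·log₂(1/18) = 0.23166
H(P) = 0.39556 + 0.50000 + 0.47111 + 0.23166 = 1.59833 bits

log₂(4) = 2.00000 bits

D_KL(P||U) = 2.00000 - 1.59833 = 0.40167 ≈ 0.4017 bits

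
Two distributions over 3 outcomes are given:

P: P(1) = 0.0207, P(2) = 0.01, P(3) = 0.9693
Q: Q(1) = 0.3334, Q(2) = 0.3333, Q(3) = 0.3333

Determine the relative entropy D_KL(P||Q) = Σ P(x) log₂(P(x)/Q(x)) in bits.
1.3593 bits

D_KL(P||Q) = Σ P(x) log₂(P(x)/Q(x))

Computing term by term:
  P(1)·log₂(P(1)/Q(1)) = 0.0207·log₂(0.0207/0.3334) = -0.08300
  P(2)·log₂(P(2)/Q(2)) = 0.01·log₂(0.01/0.3333) = -0.05059
  P(3)·log₂(P(3)/Q(3)) = 0.9693·log₂(0.9693/0.3333) = 1.49284

D_KL(P||Q) = -0.08300 - 0.05059 + 1.49284 = 1.35925 ≈ 1.3593 bits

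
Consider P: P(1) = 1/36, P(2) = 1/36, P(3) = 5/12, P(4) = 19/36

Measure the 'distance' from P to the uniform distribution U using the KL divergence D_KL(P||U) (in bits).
0.6999 bits

U(i) = 1/4 for all i

D_KL(P||U) = Σ P(x) log₂(P(x) / (1/4))
           = Σ P(x) log₂(P(x)) + log₂(4)
           = log₂(4) - H(P)

H(P) = -Σ P(x) log₂(P(x)):
  -P(1)·log₂(P(1)) = -(1/36)·log₂(1/36) = 0.14361
  -P(2)·log₂(P(2)) = -(1/36)·log₂(1/36) = 0.14361
  -P(3)·log₂(P(3)) = -(5/12)·log₂(5/12) = 0.52626
  -P(4)·log₂(P(4)) = -(19/36)·log₂(19/36) = 0.48661
H(P) = 0.14361 + 0.14361 + 0.52626 + 0.48661 = 1.30009 bits

log₂(4) = 2.00000 bits

D_KL(P||U) = 2.00000 - 1.30009 = 0.69991 ≈ 0.6999 bits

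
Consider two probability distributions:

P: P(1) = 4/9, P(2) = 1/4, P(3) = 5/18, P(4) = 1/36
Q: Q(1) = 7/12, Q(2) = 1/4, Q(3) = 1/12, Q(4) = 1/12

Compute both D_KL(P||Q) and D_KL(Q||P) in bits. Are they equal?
D_KL(P||Q) = 0.2641 bits, D_KL(Q||P) = 0.2162 bits. No, they are not equal.

D_KL(P||Q) = Σ P(x) log₂(P(x)/Q(x))

Computing term by term:
  P(1)·log₂(P(1)/Q(1)) = (4/9)·log₂((4/9)/(7/12)) = -0.17436
  P(2)·log₂(P(2)/Q(2)) = (1/4)·log₂((1/4)/(1/4)) = 0.00000
  P(3)·log₂(P(3)/Q(3)) = (5/18)·log₂((5/18)/(1/12)) = 0.48249
  P(4)·log₂(P(4)/Q(4)) = (1/36)·log₂((1/36)/(1/12)) = -0.04403

D_KL(P||Q) = -0.17436 + 0.00000 + 0.48249 - 0.04403 = 0.26410 ≈ 0.2641 bits

D_KL(Q||P) = Σ Q(x) log₂(Q(x)/P(x))

Computing term by term:
  Q(1)·log₂(Q(1)/P(1)) = (7/12)·log₂((7/12)/(4/9)) = 0.22885
  Q(2)·log₂(Q(2)/P(2)) = (1/4)·log₂((1/4)/(1/4)) = 0.00000
  Q(3)·log₂(Q(3)/P(3)) = (1/12)·log₂((1/12)/(5/18)) = -0.14475
  Q(4)·log₂(Q(4)/P(4)) = (1/12)·log₂((1/12)/(1/36)) = 0.13208

D_KL(Q||P) = 0.22885 + 0.00000 - 0.14475 + 0.13208 = 0.21618 ≈ 0.2162 bits

These are NOT equal (difference: 0.0479 bits). KL divergence is asymmetric: D_KL(P||Q) ≠ D_KL(Q||P) in general.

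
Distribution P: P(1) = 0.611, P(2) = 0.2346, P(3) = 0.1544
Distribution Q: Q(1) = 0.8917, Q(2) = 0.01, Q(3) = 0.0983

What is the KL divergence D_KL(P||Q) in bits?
0.8353 bits

D_KL(P||Q) = Σ P(x) log₂(P(x)/Q(x))

Computing term by term:
  P(1)·log₂(P(1)/Q(1)) = 0.611·log₂(0.611/0.8917) = -0.33323
  P(2)·log₂(P(2)/Q(2)) = 0.2346·log₂(0.2346/0.01) = 1.06793
  P(3)·log₂(P(3)/Q(3)) = 0.1544·log₂(0.1544/0.0983) = 0.10058

D_KL(P||Q) = -0.33323 + 1.06793 + 0.10058 = 0.83528 ≈ 0.8353 bits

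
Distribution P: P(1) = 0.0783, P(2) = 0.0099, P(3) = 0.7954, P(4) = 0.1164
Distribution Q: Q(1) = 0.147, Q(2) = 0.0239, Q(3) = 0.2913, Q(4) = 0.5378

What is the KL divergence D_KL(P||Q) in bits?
0.8119 bits

D_KL(P||Q) = Σ P(x) log₂(P(x)/Q(x))

Computing term by term:
  P(1)·log₂(P(1)/Q(1)) = 0.0783·log₂(0.0783/0.147) = -0.07115
  P(2)·log₂(P(2)/Q(2)) = 0.0099·log₂(0.0099/0.0239) = -0.01259
  P(3)·log₂(P(3)/Q(3)) = 0.7954·log₂(0.7954/0.2913) = 1.15267
  P(4)·log₂(P(4)/Q(4)) = 0.1164·log₂(0.1164/0.5378) = -0.25701

D_KL(P||Q) = -0.07115 - 0.01259 + 1.15267 - 0.25701 = 0.81192 ≈ 0.8119 bits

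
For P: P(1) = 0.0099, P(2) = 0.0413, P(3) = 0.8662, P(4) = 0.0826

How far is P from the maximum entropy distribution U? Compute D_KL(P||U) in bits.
1.2675 bits

U(i) = 1/4 for all i

D_KL(P||U) = Σ P(x) log₂(P(x) / (1/4))
           = Σ P(x) log₂(P(x)) + log₂(4)
           = log₂(4) - H(P)

H(P) = -Σ P(x) log₂(P(x)):
  -P(1)·log₂(P(1)) = -(0.0099)·log₂(0.0099) = 0.06592
  -P(2)·log₂(P(2)) = -(0.0413)·log₂(0.0413) = 0.18989
  -P(3)·log₂(P(3)) = -(0.8662)·log₂(0.8662) = 0.17950
  -P(4)·log₂(P(4)) = -(0.0826)·log₂(0.0826) = 0.29717
H(P) = 0.06592 + 0.18989 + 0.17950 + 0.29717 = 0.73248 bits

log₂(4) = 2.00000 bits

D_KL(P||U) = 2.00000 - 0.73248 = 1.26752 ≈ 1.2675 bits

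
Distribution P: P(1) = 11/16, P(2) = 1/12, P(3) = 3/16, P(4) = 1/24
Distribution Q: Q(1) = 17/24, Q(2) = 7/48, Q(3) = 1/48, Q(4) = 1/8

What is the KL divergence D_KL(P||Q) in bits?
0.4314 bits

D_KL(P||Q) = Σ P(x) log₂(P(x)/Q(x))

Computing term by term:
  P(1)·log₂(P(1)/Q(1)) = (11/16)·log₂((11/16)/(17/24)) = -0.02961
  P(2)·log₂(P(2)/Q(2)) = (1/12)·log₂((1/12)/(7/48)) = -0.06728
  P(3)·log₂(P(3)/Q(3)) = (3/16)·log₂((3/16)/(1/48)) = 0.59436
  P(4)·log₂(P(4)/Q(4)) = (1/24)·log₂((1/24)/(1/8)) = -0.06604

D_KL(P||Q) = -0.02961 - 0.06728 + 0.59436 - 0.06604 = 0.43143 ≈ 0.4314 bits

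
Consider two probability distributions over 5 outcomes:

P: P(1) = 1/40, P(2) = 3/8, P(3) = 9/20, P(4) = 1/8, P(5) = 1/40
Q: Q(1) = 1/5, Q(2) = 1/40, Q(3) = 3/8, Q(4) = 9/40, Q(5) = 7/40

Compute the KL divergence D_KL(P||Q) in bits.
1.3323 bits

D_KL(P||Q) = Σ P(x) log₂(P(x)/Q(x))

Computing term by term:
  P(1)·log₂(P(1)/Q(1)) = (1/40)·log₂((1/40)/(1/5)) = -0.07500
  P(2)·log₂(P(2)/Q(2)) = (3/8)·log₂((3/8)/(1/40)) = 1.46508
  P(3)·log₂(P(3)/Q(3)) = (9/20)·log₂((9/20)/(3/8)) = 0.11837
  P(4)·log₂(P(4)/Q(4)) = (1/8)·log₂((1/8)/(9/40)) = -0.10600
  P(5)·log₂(P(5)/Q(5)) = (1/40)·log₂((1/40)/(7/40)) = -0.07018

D_KL(P||Q) = -0.07500 + 1.46508 + 0.11837 - 0.10600 - 0.07018 = 1.33227 ≈ 1.3323 bits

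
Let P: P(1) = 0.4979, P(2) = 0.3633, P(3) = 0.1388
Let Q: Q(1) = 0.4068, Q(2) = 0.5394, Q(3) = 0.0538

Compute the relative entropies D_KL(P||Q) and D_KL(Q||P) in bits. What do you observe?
D_KL(P||Q) = 0.1278 bits, D_KL(Q||P) = 0.1154 bits. The two directions give different values (D_KL(P||Q) exceeds D_KL(Q||P) by 0.0124 bits): KL divergence is asymmetric.

D_KL(P||Q) = Σ P(x) log₂(P(x)/Q(x))

Computing term by term:
  P(1)·log₂(P(1)/Q(1)) = 0.4979·log₂(0.4979/0.4068) = 0.14516
  P(2)·log₂(P(2)/Q(2)) = 0.3633·log₂(0.3633/0.5394) = -0.20715
  P(3)·log₂(P(3)/Q(3)) = 0.1388·log₂(0.1388/0.0538) = 0.18979

D_KL(P||Q) = 0.14516 - 0.20715 + 0.18979 = 0.12780 ≈ 0.1278 bits

D_KL(Q||P) = Σ Q(x) log₂(Q(x)/P(x))

Computing term by term:
  Q(1)·log₂(Q(1)/P(1)) = 0.4068·log₂(0.4068/0.4979) = -0.11860
  Q(2)·log₂(Q(2)/P(2)) = 0.5394·log₂(0.5394/0.3633) = 0.30756
  Q(3)·log₂(Q(3)/P(3)) = 0.0538·log₂(0.0538/0.1388) = -0.07356

D_KL(Q||P) = -0.11860 + 0.30756 - 0.07356 = 0.11540 ≈ 0.1154 bits

These are NOT equal (difference: 0.0124 bits). KL divergence is asymmetric: D_KL(P||Q) ≠ D_KL(Q||P) in general.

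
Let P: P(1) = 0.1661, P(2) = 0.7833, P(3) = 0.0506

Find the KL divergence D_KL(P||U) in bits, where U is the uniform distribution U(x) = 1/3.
0.6610 bits

U(i) = 1/3 for all i

D_KL(P||U) = Σ P(x) log₂(P(x) / (1/3))
           = Σ P(x) log₂(P(x)) + log₂(3)
           = log₂(3) - H(P)

H(P) = -Σ P(x) log₂(P(x)):
  -P(1)·log₂(P(1)) = -(0.1661)·log₂(0.1661) = 0.43018
  -P(2)·log₂(P(2)) = -(0.7833)·log₂(0.7833) = 0.27601
  -P(3)·log₂(P(3)) = -(0.0506)·log₂(0.0506) = 0.21782
H(P) = 0.43018 + 0.27601 + 0.21782 = 0.92401 bits

log₂(3) = 1.58496 bits

D_KL(P||U) = 1.58496 - 0.92401 = 0.66095 ≈ 0.6610 bits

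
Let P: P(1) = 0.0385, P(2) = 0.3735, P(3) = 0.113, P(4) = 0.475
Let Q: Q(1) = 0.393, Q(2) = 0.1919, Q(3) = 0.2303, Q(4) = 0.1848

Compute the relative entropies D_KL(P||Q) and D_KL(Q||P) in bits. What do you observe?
D_KL(P||Q) = 0.7607 bits, D_KL(Q||P) = 1.1177 bits. The two directions give different values (D_KL(Q||P) exceeds D_KL(P||Q) by 0.3570 bits): KL divergence is asymmetric.

D_KL(P||Q) = Σ P(x) log₂(P(x)/Q(x))

Computing term by term:
  P(1)·log₂(P(1)/Q(1)) = 0.0385·log₂(0.0385/0.393) = -0.12904
  P(2)·log₂(P(2)/Q(2)) = 0.3735·log₂(0.3735/0.1919) = 0.35884
  P(3)·log₂(P(3)/Q(3)) = 0.113·log₂(0.113/0.2303) = -0.11607
  P(4)·log₂(P(4)/Q(4)) = 0.475·log₂(0.475/0.1848) = 0.64693

D_KL(P||Q) = -0.12904 + 0.35884 - 0.11607 + 0.64693 = 0.76066 ≈ 0.7607 bits

D_KL(Q||P) = Σ Q(x) log₂(Q(x)/P(x))

Computing term by term:
  Q(1)·log₂(Q(1)/P(1)) = 0.393·log₂(0.393/0.0385) = 1.31718
  Q(2)·log₂(Q(2)/P(2)) = 0.1919·log₂(0.1919/0.3735) = -0.18437
  Q(3)·log₂(Q(3)/P(3)) = 0.2303·log₂(0.2303/0.113) = 0.23656
  Q(4)·log₂(Q(4)/P(4)) = 0.1848·log₂(0.1848/0.475) = -0.25169

D_KL(Q||P) = 1.31718 - 0.18437 + 0.23656 - 0.25169 = 1.11768 ≈ 1.1177 bits

These are NOT equal (difference: 0.3570 bits). KL divergence is asymmetric: D_KL(P||Q) ≠ D_KL(Q||P) in general.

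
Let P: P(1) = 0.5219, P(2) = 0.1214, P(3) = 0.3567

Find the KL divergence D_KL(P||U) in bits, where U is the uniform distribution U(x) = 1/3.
0.1955 bits

U(i) = 1/3 for all i

D_KL(P||U) = Σ P(x) log₂(P(x) / (1/3))
           = Σ P(x) log₂(P(x)) + log₂(3)
           = log₂(3) - H(P)

H(P) = -Σ P(x) log₂(P(x)):
  -P(1)·log₂(P(1)) = -(0.5219)·log₂(0.5219) = 0.48962
  -P(2)·log₂(P(2)) = -(0.1214)·log₂(0.1214) = 0.36932
  -P(3)·log₂(P(3)) = -(0.3567)·log₂(0.3567) = 0.53049
H(P) = 0.48962 + 0.36932 + 0.53049 = 1.38943 bits

log₂(3) = 1.58496 bits

D_KL(P||U) = 1.58496 - 1.38943 = 0.19553 ≈ 0.1955 bits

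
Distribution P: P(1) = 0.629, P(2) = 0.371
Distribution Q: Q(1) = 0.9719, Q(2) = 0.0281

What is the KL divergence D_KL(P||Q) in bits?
0.9863 bits

D_KL(P||Q) = Σ P(x) log₂(P(x)/Q(x))

Computing term by term:
  P(1)·log₂(P(1)/Q(1)) = 0.629·log₂(0.629/0.9719) = -0.39485
  P(2)·log₂(P(2)/Q(2)) = 0.371·log₂(0.371/0.0281) = 1.38115

D_KL(P||Q) = -0.39485 + 1.38115 = 0.98630 ≈ 0.9863 bits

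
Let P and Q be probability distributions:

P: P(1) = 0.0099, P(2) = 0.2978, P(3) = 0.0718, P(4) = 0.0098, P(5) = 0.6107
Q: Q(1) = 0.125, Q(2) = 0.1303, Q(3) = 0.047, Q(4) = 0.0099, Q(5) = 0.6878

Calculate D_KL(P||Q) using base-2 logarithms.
0.2579 bits

D_KL(P||Q) = Σ P(x) log₂(P(x)/Q(x))

Computing term by term:
  P(1)·log₂(P(1)/Q(1)) = 0.0099·log₂(0.0099/0.125) = -0.03622
  P(2)·log₂(P(2)/Q(2)) = 0.2978·log₂(0.2978/0.1303) = 0.35513
  P(3)·log₂(P(3)/Q(3)) = 0.0718·log₂(0.0718/0.047) = 0.04389
  P(4)·log₂(P(4)/Q(4)) = 0.0098·log₂(0.0098/0.0099) = -0.00014
  P(5)·log₂(P(5)/Q(5)) = 0.6107·log₂(0.6107/0.6878) = -0.10475

D_KL(P||Q) = -0.03622 + 0.35513 + 0.04389 - 0.00014 - 0.10475 = 0.25791 ≈ 0.2579 bits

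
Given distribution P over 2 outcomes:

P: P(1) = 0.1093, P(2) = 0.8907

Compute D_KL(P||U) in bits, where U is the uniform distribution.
0.5022 bits

U(i) = 1/2 for all i

D_KL(P||U) = Σ P(x) log₂(P(x) / (1/2))
           = Σ P(x) log₂(P(x)) + log₂(2)
           = log₂(2) - H(P)

H(P) = -Σ P(x) log₂(P(x)):
  -P(1)·log₂(P(1)) = -(0.1093)·log₂(0.1093) = 0.34906
  -P(2)·log₂(P(2)) = -(0.8907)·log₂(0.8907) = 0.14874
H(P) = 0.34906 + 0.14874 = 0.49780 bits

log₂(2) = 1.00000 bits

D_KL(P||U) = 1.00000 - 0.49780 = 0.50220 ≈ 0.5022 bits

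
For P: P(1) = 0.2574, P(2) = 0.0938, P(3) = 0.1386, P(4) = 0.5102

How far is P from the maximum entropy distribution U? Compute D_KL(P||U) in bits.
0.2853 bits

U(i) = 1/4 for all i

D_KL(P||U) = Σ P(x) log₂(P(x) / (1/4))
           = Σ P(x) log₂(P(x)) + log₂(4)
           = log₂(4) - H(P)

H(P) = -Σ P(x) log₂(P(x)):
  -P(1)·log₂(P(1)) = -(0.2574)·log₂(0.2574) = 0.50397
  -P(2)·log₂(P(2)) = -(0.0938)·log₂(0.0938) = 0.32026
  -P(3)·log₂(P(3)) = -(0.1386)·log₂(0.1386) = 0.39515
  -P(4)·log₂(P(4)) = -(0.5102)·log₂(0.5102) = 0.49534
H(P) = 0.50397 + 0.32026 + 0.39515 + 0.49534 = 1.71472 bits

log₂(4) = 2.00000 bits

D_KL(P||U) = 2.00000 - 1.71472 = 0.28528 ≈ 0.2853 bits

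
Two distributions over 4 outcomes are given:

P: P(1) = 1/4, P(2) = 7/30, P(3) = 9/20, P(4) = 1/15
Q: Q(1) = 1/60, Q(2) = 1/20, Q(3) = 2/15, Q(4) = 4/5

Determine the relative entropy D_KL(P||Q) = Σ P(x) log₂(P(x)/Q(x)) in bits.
2.0460 bits

D_KL(P||Q) = Σ P(x) log₂(P(x)/Q(x))

Computing term by term:
  P(1)·log₂(P(1)/Q(1)) = (1/4)·log₂((1/4)/(1/60)) = 0.97672
  P(2)·log₂(P(2)/Q(2)) = (7/30)·log₂((7/30)/(1/20)) = 0.51856
  P(3)·log₂(P(3)/Q(3)) = (9/20)·log₂((9/20)/(2/15)) = 0.78970
  P(4)·log₂(P(4)/Q(4)) = (1/15)·log₂((1/15)/(4/5)) = -0.23900

D_KL(P||Q) = 0.97672 + 0.51856 + 0.78970 - 0.23900 = 2.04598 ≈ 2.0460 bits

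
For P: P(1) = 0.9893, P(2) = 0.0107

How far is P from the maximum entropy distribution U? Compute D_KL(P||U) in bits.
0.9146 bits

U(i) = 1/2 for all i

D_KL(P||U) = Σ P(x) log₂(P(x) / (1/2))
           = Σ P(x) log₂(P(x)) + log₂(2)
           = log₂(2) - H(P)

H(P) = -Σ P(x) log₂(P(x)):
  -P(1)·log₂(P(1)) = -(0.9893)·log₂(0.9893) = 0.01535
  -P(2)·log₂(P(2)) = -(0.0107)·log₂(0.0107) = 0.07004
H(P) = 0.01535 + 0.07004 = 0.08539 bits

log₂(2) = 1.00000 bits

D_KL(P||U) = 1.00000 - 0.08539 = 0.91461 ≈ 0.9146 bits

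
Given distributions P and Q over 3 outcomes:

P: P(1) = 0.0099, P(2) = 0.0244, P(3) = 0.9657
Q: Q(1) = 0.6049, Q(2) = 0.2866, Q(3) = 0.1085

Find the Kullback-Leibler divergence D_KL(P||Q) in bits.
2.9002 bits

D_KL(P||Q) = Σ P(x) log₂(P(x)/Q(x))

Computing term by term:
  P(1)·log₂(P(1)/Q(1)) = 0.0099·log₂(0.0099/0.6049) = -0.05874
  P(2)·log₂(P(2)/Q(2)) = 0.0244·log₂(0.0244/0.2866) = -0.08672
  P(3)·log₂(P(3)/Q(3)) = 0.9657·log₂(0.9657/0.1085) = 3.04570

D_KL(P||Q) = -0.05874 - 0.08672 + 3.04570 = 2.90024 ≈ 2.9002 bits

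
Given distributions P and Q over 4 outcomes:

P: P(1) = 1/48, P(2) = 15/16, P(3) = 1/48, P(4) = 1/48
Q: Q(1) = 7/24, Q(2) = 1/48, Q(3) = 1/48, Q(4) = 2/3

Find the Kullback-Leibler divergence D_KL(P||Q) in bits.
4.9651 bits

D_KL(P||Q) = Σ P(x) log₂(P(x)/Q(x))

Computing term by term:
  P(1)·log₂(P(1)/Q(1)) = (1/48)·log₂((1/48)/(7/24)) = -0.07932
  P(2)·log₂(P(2)/Q(2)) = (15/16)·log₂((15/16)/(1/48)) = 5.14861
  P(3)·log₂(P(3)/Q(3)) = (1/48)·log₂((1/48)/(1/48)) = 0.00000
  P(4)·log₂(P(4)/Q(4)) = (1/48)·log₂((1/48)/(2/3)) = -0.10417

D_KL(P||Q) = -0.07932 + 5.14861 + 0.00000 - 0.10417 = 4.96512 ≈ 4.9651 bits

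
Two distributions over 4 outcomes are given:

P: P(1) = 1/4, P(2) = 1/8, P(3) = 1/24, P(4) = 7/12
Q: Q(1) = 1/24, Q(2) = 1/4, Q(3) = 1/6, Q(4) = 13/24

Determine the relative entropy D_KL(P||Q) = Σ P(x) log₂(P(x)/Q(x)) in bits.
0.5003 bits

D_KL(P||Q) = Σ P(x) log₂(P(x)/Q(x))

Computing term by term:
  P(1)·log₂(P(1)/Q(1)) = (1/4)·log₂((1/4)/(1/24)) = 0.64624
  P(2)·log₂(P(2)/Q(2)) = (1/8)·log₂((1/8)/(1/4)) = -0.12500
  P(3)·log₂(P(3)/Q(3)) = (1/24)·log₂((1/24)/(1/6)) = -0.08333
  P(4)·log₂(P(4)/Q(4)) = (7/12)·log₂((7/12)/(13/24)) = 0.06237

D_KL(P||Q) = 0.64624 - 0.12500 - 0.08333 + 0.06237 = 0.50028 ≈ 0.5003 bits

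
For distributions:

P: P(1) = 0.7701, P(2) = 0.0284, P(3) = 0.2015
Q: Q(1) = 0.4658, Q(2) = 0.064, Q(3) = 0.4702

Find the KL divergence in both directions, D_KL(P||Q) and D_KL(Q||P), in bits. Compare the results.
D_KL(P||Q) = 0.2790 bits, D_KL(Q||P) = 0.3120 bits. D_KL(Q||P) is larger than D_KL(P||Q) by 0.0330 bits; the two directions differ.

D_KL(P||Q) = Σ P(x) log₂(P(x)/Q(x))

Computing term by term:
  P(1)·log₂(P(1)/Q(1)) = 0.7701·log₂(0.7701/0.4658) = 0.55858
  P(2)·log₂(P(2)/Q(2)) = 0.0284·log₂(0.0284/0.064) = -0.03329
  P(3)·log₂(P(3)/Q(3)) = 0.2015·log₂(0.2015/0.4702) = -0.24633

D_KL(P||Q) = 0.55858 - 0.03329 - 0.24633 = 0.27896 ≈ 0.2790 bits

D_KL(Q||P) = Σ Q(x) log₂(Q(x)/P(x))

Computing term by term:
  Q(1)·log₂(Q(1)/P(1)) = 0.4658·log₂(0.4658/0.7701) = -0.33786
  Q(2)·log₂(Q(2)/P(2)) = 0.064·log₂(0.064/0.0284) = 0.07502
  Q(3)·log₂(Q(3)/P(3)) = 0.4702·log₂(0.4702/0.2015) = 0.57482

D_KL(Q||P) = -0.33786 + 0.07502 + 0.57482 = 0.31198 ≈ 0.3120 bits

These are NOT equal (difference: 0.0330 bits). KL divergence is asymmetric: D_KL(P||Q) ≠ D_KL(Q||P) in general.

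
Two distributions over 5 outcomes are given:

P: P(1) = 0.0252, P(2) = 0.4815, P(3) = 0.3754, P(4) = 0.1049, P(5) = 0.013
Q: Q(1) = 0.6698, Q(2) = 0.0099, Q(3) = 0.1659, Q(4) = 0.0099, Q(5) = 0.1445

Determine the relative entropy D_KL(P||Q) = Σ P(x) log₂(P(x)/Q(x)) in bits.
3.3334 bits

D_KL(P||Q) = Σ P(x) log₂(P(x)/Q(x))

Computing term by term:
  P(1)·log₂(P(1)/Q(1)) = 0.0252·log₂(0.0252/0.6698) = -0.11925
  P(2)·log₂(P(2)/Q(2)) = 0.4815·log₂(0.4815/0.0099) = 2.69831
  P(3)·log₂(P(3)/Q(3)) = 0.3754·log₂(0.3754/0.1659) = 0.44226
  P(4)·log₂(P(4)/Q(4)) = 0.1049·log₂(0.1049/0.0099) = 0.35723
  P(5)·log₂(P(5)/Q(5)) = 0.013·log₂(0.013/0.1445) = -0.04517

D_KL(P||Q) = -0.11925 + 2.69831 + 0.44226 + 0.35723 - 0.04517 = 3.33338 ≈ 3.3334 bits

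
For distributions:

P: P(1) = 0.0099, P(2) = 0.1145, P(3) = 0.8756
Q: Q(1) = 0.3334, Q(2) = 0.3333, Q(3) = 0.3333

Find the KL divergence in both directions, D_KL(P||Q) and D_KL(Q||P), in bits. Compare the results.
D_KL(P||Q) = 0.9934 bits, D_KL(Q||P) = 1.7409 bits. D_KL(Q||P) is larger than D_KL(P||Q) by 0.7475 bits; the two directions differ.

D_KL(P||Q) = Σ P(x) log₂(P(x)/Q(x))

Computing term by term:
  P(1)·log₂(P(1)/Q(1)) = 0.0099·log₂(0.0099/0.3334) = -0.05023
  P(2)·log₂(P(2)/Q(2)) = 0.1145·log₂(0.1145/0.3333) = -0.17650
  P(3)·log₂(P(3)/Q(3)) = 0.8756·log₂(0.8756/0.3333) = 1.22011

D_KL(P||Q) = -0.05023 - 0.17650 + 1.22011 = 0.99338 ≈ 0.9934 bits

D_KL(Q||P) = Σ Q(x) log₂(Q(x)/P(x))

Computing term by term:
  Q(1)·log₂(Q(1)/P(1)) = 0.3334·log₂(0.3334/0.0099) = 1.69157
  Q(2)·log₂(Q(2)/P(2)) = 0.3333·log₂(0.3333/0.1145) = 0.51377
  Q(3)·log₂(Q(3)/P(3)) = 0.3333·log₂(0.3333/0.8756) = -0.46444

D_KL(Q||P) = 1.69157 + 0.51377 - 0.46444 = 1.74090 ≈ 1.7409 bits

These are NOT equal (difference: 0.7475 bits). KL divergence is asymmetric: D_KL(P||Q) ≠ D_KL(Q||P) in general.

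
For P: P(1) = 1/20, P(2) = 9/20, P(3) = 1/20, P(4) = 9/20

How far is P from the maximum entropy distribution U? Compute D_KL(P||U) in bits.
0.5310 bits

U(i) = 1/4 for all i

D_KL(P||U) = Σ P(x) log₂(P(x) / (1/4))
           = Σ P(x) log₂(P(x)) + log₂(4)
           = log₂(4) - H(P)

H(P) = -Σ P(x) log₂(P(x)):
  -P(1)·log₂(P(1)) = -(1/20)·log₂(1/20) = 0.21610
  -P(2)·log₂(P(2)) = -(9/20)·log₂(9/20) = 0.51840
  -P(3)·log₂(P(3)) = -(1/20)·log₂(1/20) = 0.21610
  -P(4)·log₂(P(4)) = -(9/20)·log₂(9/20) = 0.51840
H(P) = 0.21610 + 0.51840 + 0.21610 + 0.51840 = 1.46900 bits

log₂(4) = 2.00000 bits

D_KL(P||U) = 2.00000 - 1.46900 = 0.53100 ≈ 0.5310 bits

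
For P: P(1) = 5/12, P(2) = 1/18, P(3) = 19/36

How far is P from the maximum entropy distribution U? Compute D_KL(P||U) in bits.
0.3404 bits

U(i) = 1/3 for all i

D_KL(P||U) = Σ P(x) log₂(P(x) / (1/3))
           = Σ P(x) log₂(P(x)) + log₂(3)
           = log₂(3) - H(P)

H(P) = -Σ P(x) log₂(P(x)):
  -P(1)·log₂(P(1)) = -(5/12)·log₂(5/12) = 0.52626
  -P(2)·log₂(P(2)) = -(1/18)·log₂(1/18) = 0.23166
  -P(3)·log₂(P(3)) = -(19/36)·log₂(19/36) = 0.48661
H(P) = 0.52626 + 0.23166 + 0.48661 = 1.24453 bits

log₂(3) = 1.58496 bits

D_KL(P||U) = 1.58496 - 1.24453 = 0.34043 ≈ 0.3404 bits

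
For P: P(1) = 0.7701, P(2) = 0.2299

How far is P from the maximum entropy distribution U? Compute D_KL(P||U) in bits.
0.2222 bits

U(i) = 1/2 for all i

D_KL(P||U) = Σ P(x) log₂(P(x) / (1/2))
           = Σ P(x) log₂(P(x)) + log₂(2)
           = log₂(2) - H(P)

H(P) = -Σ P(x) log₂(P(x)):
  -P(1)·log₂(P(1)) = -(0.7701)·log₂(0.7701) = 0.29024
  -P(2)·log₂(P(2)) = -(0.2299)·log₂(0.2299) = 0.48760
H(P) = 0.29024 + 0.48760 = 0.77784 bits

log₂(2) = 1.00000 bits

D_KL(P||U) = 1.00000 - 0.77784 = 0.22216 ≈ 0.2222 bits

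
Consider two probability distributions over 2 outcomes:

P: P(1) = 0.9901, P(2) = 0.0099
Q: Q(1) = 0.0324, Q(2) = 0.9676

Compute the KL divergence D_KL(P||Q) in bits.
4.8192 bits

D_KL(P||Q) = Σ P(x) log₂(P(x)/Q(x))

Computing term by term:
  P(1)·log₂(P(1)/Q(1)) = 0.9901·log₂(0.9901/0.0324) = 4.88467
  P(2)·log₂(P(2)/Q(2)) = 0.0099·log₂(0.0099/0.9676) = -0.06545

D_KL(P||Q) = 4.88467 - 0.06545 = 4.81922 ≈ 4.8192 bits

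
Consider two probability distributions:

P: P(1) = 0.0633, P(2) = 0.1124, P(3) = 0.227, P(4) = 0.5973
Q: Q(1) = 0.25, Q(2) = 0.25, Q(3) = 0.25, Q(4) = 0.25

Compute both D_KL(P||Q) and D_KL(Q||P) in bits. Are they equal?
D_KL(P||Q) = 0.4638 bits, D_KL(Q||P) = 0.5044 bits. No, they are not equal.

D_KL(P||Q) = Σ P(x) log₂(P(x)/Q(x))

Computing term by term:
  P(1)·log₂(P(1)/Q(1)) = 0.0633·log₂(0.0633/0.25) = -0.12544
  P(2)·log₂(P(2)/Q(2)) = 0.1124·log₂(0.1124/0.25) = -0.12963
  P(3)·log₂(P(3)/Q(3)) = 0.227·log₂(0.227/0.25) = -0.03161
  P(4)·log₂(P(4)/Q(4)) = 0.5973·log₂(0.5973/0.25) = 0.75052

D_KL(P||Q) = -0.12544 - 0.12963 - 0.03161 + 0.75052 = 0.46384 ≈ 0.4638 bits

D_KL(Q||P) = Σ Q(x) log₂(Q(x)/P(x))

Computing term by term:
  Q(1)·log₂(Q(1)/P(1)) = 0.25·log₂(0.25/0.0633) = 0.49541
  Q(2)·log₂(Q(2)/P(2)) = 0.25·log₂(0.25/0.1124) = 0.28832
  Q(3)·log₂(Q(3)/P(3)) = 0.25·log₂(0.25/0.227) = 0.03481
  Q(4)·log₂(Q(4)/P(4)) = 0.25·log₂(0.25/0.5973) = -0.31413

D_KL(Q||P) = 0.49541 + 0.28832 + 0.03481 - 0.31413 = 0.50441 ≈ 0.5044 bits

These are NOT equal (difference: 0.0406 bits). KL divergence is asymmetric: D_KL(P||Q) ≠ D_KL(Q||P) in general.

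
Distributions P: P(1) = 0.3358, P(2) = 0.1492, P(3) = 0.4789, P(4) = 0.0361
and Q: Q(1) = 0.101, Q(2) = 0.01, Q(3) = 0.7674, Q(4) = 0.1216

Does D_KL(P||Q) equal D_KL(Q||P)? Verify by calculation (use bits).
D_KL(P||Q) = 0.7748 bits, D_KL(Q||P) = 0.5210 bits. No — D_KL(P||Q) ≠ D_KL(Q||P) for this pair.

D_KL(P||Q) = Σ P(x) log₂(P(x)/Q(x))

Computing term by term:
  P(1)·log₂(P(1)/Q(1)) = 0.3358·log₂(0.3358/0.101) = 0.58202
  P(2)·log₂(P(2)/Q(2)) = 0.1492·log₂(0.1492/0.01) = 0.58176
  P(3)·log₂(P(3)/Q(3)) = 0.4789·log₂(0.4789/0.7674) = -0.32577
  P(4)·log₂(P(4)/Q(4)) = 0.0361·log₂(0.0361/0.1216) = -0.06325

D_KL(P||Q) = 0.58202 + 0.58176 - 0.32577 - 0.06325 = 0.77476 ≈ 0.7748 bits

D_KL(Q||P) = Σ Q(x) log₂(Q(x)/P(x))

Computing term by term:
  Q(1)·log₂(Q(1)/P(1)) = 0.101·log₂(0.101/0.3358) = -0.17506
  Q(2)·log₂(Q(2)/P(2)) = 0.01·log₂(0.01/0.1492) = -0.03899
  Q(3)·log₂(Q(3)/P(3)) = 0.7674·log₂(0.7674/0.4789) = 0.52203
  Q(4)·log₂(Q(4)/P(4)) = 0.1216·log₂(0.1216/0.0361) = 0.21305

D_KL(Q||P) = -0.17506 - 0.03899 + 0.52203 + 0.21305 = 0.52103 ≈ 0.5210 bits

These are NOT equal (difference: 0.2538 bits). KL divergence is asymmetric: D_KL(P||Q) ≠ D_KL(Q||P) in general.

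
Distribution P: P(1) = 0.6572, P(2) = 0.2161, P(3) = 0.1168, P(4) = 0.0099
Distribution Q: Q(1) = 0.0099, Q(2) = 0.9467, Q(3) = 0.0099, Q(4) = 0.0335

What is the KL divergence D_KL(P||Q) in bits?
3.9158 bits

D_KL(P||Q) = Σ P(x) log₂(P(x)/Q(x))

Computing term by term:
  P(1)·log₂(P(1)/Q(1)) = 0.6572·log₂(0.6572/0.0099) = 3.97787
  P(2)·log₂(P(2)/Q(2)) = 0.2161·log₂(0.2161/0.9467) = -0.46055
  P(3)·log₂(P(3)/Q(3)) = 0.1168·log₂(0.1168/0.0099) = 0.41586
  P(4)·log₂(P(4)/Q(4)) = 0.0099·log₂(0.0099/0.0335) = -0.01741

D_KL(P||Q) = 3.97787 - 0.46055 + 0.41586 - 0.01741 = 3.91577 ≈ 3.9158 bits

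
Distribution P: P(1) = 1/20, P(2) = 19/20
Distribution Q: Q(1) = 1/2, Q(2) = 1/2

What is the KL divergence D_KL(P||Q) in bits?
0.7136 bits

D_KL(P||Q) = Σ P(x) log₂(P(x)/Q(x))

Computing term by term:
  P(1)·log₂(P(1)/Q(1)) = (1/20)·log₂((1/20)/(1/2)) = -0.16610
  P(2)·log₂(P(2)/Q(2)) = (19/20)·log₂((19/20)/(1/2)) = 0.87970

D_KL(P||Q) = -0.16610 + 0.87970 = 0.71360 ≈ 0.7136 bits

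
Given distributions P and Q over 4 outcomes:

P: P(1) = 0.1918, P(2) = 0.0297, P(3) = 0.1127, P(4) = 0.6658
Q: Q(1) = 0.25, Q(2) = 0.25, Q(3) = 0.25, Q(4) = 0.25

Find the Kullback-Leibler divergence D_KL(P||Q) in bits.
0.6467 bits

D_KL(P||Q) = Σ P(x) log₂(P(x)/Q(x))

Computing term by term:
  P(1)·log₂(P(1)/Q(1)) = 0.1918·log₂(0.1918/0.25) = -0.07333
  P(2)·log₂(P(2)/Q(2)) = 0.0297·log₂(0.0297/0.25) = -0.09128
  P(3)·log₂(P(3)/Q(3)) = 0.1127·log₂(0.1127/0.25) = -0.12954
  P(4)·log₂(P(4)/Q(4)) = 0.6658·log₂(0.6658/0.25) = 0.94088

D_KL(P||Q) = -0.07333 - 0.09128 - 0.12954 + 0.94088 = 0.64673 ≈ 0.6467 bits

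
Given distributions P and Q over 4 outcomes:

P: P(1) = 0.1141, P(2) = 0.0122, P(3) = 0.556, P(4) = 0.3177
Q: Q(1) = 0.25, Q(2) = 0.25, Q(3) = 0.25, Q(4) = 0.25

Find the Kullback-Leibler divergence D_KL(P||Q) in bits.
0.5687 bits

D_KL(P||Q) = Σ P(x) log₂(P(x)/Q(x))

Computing term by term:
  P(1)·log₂(P(1)/Q(1)) = 0.1141·log₂(0.1141/0.25) = -0.12912
  P(2)·log₂(P(2)/Q(2)) = 0.0122·log₂(0.0122/0.25) = -0.05316
  P(3)·log₂(P(3)/Q(3)) = 0.556·log₂(0.556/0.25) = 0.64116
  P(4)·log₂(P(4)/Q(4)) = 0.3177·log₂(0.3177/0.25) = 0.10984

D_KL(P||Q) = -0.12912 - 0.05316 + 0.64116 + 0.10984 = 0.56872 ≈ 0.5687 bits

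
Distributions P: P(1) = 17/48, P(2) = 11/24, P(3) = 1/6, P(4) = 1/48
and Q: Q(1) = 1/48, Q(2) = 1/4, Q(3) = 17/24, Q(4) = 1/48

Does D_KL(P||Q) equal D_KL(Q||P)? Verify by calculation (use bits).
D_KL(P||Q) = 1.5005 bits, D_KL(Q||P) = 1.1748 bits. No — D_KL(P||Q) ≠ D_KL(Q||P) for this pair.

D_KL(P||Q) = Σ P(x) log₂(P(x)/Q(x))

Computing term by term:
  P(1)·log₂(P(1)/Q(1)) = (17/48)·log₂((17/48)/(1/48)) = 1.44764
  P(2)·log₂(P(2)/Q(2)) = (11/24)·log₂((11/24)/(1/4)) = 0.40080
  P(3)·log₂(P(3)/Q(3)) = (1/6)·log₂((1/6)/(17/24)) = -0.34791
  P(4)·log₂(P(4)/Q(4)) = (1/48)·log₂((1/48)/(1/48)) = 0.00000

D_KL(P||Q) = 1.44764 + 0.40080 - 0.34791 + 0.00000 = 1.50053 ≈ 1.5005 bits

D_KL(Q||P) = Σ Q(x) log₂(Q(x)/P(x))

Computing term by term:
  Q(1)·log₂(Q(1)/P(1)) = (1/48)·log₂((1/48)/(17/48)) = -0.08516
  Q(2)·log₂(Q(2)/P(2)) = (1/4)·log₂((1/4)/(11/24)) = -0.21862
  Q(3)·log₂(Q(3)/P(3)) = (17/24)·log₂((17/24)/(1/6)) = 1.47862
  Q(4)·log₂(Q(4)/P(4)) = (1/48)·log₂((1/48)/(1/48)) = 0.00000

D_KL(Q||P) = -0.08516 - 0.21862 + 1.47862 + 0.00000 = 1.17484 ≈ 1.1748 bits

These are NOT equal (difference: 0.3257 bits). KL divergence is asymmetric: D_KL(P||Q) ≠ D_KL(Q||P) in general.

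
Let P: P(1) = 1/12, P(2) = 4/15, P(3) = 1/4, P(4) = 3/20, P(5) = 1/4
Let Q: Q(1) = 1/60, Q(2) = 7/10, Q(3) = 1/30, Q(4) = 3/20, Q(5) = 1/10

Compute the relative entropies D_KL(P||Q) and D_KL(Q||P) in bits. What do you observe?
D_KL(P||Q) = 0.8794 bits, D_KL(Q||P) = 0.7068 bits. The two directions give different values (D_KL(P||Q) exceeds D_KL(Q||P) by 0.1726 bits): KL divergence is asymmetric.

D_KL(P||Q) = Σ P(x) log₂(P(x)/Q(x))

Computing term by term:
  P(1)·log₂(P(1)/Q(1)) = (1/12)·log₂((1/12)/(1/60)) = 0.19349
  P(2)·log₂(P(2)/Q(2)) = (4/15)·log₂((4/15)/(7/10)) = -0.37128
  P(3)·log₂(P(3)/Q(3)) = (1/4)·log₂((1/4)/(1/30)) = 0.72672
  P(4)·log₂(P(4)/Q(4)) = (3/20)·log₂((3/20)/(3/20)) = 0.00000
  P(5)·log₂(P(5)/Q(5)) = (1/4)·log₂((1/4)/(1/10)) = 0.33048

D_KL(P||Q) = 0.19349 - 0.37128 + 0.72672 + 0.00000 + 0.33048 = 0.87941 ≈ 0.8794 bits

D_KL(Q||P) = Σ Q(x) log₂(Q(x)/P(x))

Computing term by term:
  Q(1)·log₂(Q(1)/P(1)) = (1/60)·log₂((1/60)/(1/12)) = -0.03870
  Q(2)·log₂(Q(2)/P(2)) = (7/10)·log₂((7/10)/(4/15)) = 0.97462
  Q(3)·log₂(Q(3)/P(3)) = (1/30)·log₂((1/30)/(1/4)) = -0.09690
  Q(4)·log₂(Q(4)/P(4)) = (3/20)·log₂((3/20)/(3/20)) = 0.00000
  Q(5)·log₂(Q(5)/P(5)) = (1/10)·log₂((1/10)/(1/4)) = -0.13219

D_KL(Q||P) = -0.03870 + 0.97462 - 0.09690 + 0.00000 - 0.13219 = 0.70683 ≈ 0.7068 bits

These are NOT equal (difference: 0.1726 bits). KL divergence is asymmetric: D_KL(P||Q) ≠ D_KL(Q||P) in general.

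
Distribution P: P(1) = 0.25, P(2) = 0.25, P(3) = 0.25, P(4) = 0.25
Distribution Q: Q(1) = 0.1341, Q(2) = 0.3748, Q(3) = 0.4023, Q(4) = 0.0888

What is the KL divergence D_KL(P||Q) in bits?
0.2803 bits

D_KL(P||Q) = Σ P(x) log₂(P(x)/Q(x))

Computing term by term:
  P(1)·log₂(P(1)/Q(1)) = 0.25·log₂(0.25/0.1341) = 0.22465
  P(2)·log₂(P(2)/Q(2)) = 0.25·log₂(0.25/0.3748) = -0.14605
  P(3)·log₂(P(3)/Q(3)) = 0.25·log₂(0.25/0.4023) = -0.17159
  P(4)·log₂(P(4)/Q(4)) = 0.25·log₂(0.25/0.0888) = 0.37332

D_KL(P||Q) = 0.22465 - 0.14605 - 0.17159 + 0.37332 = 0.28033 ≈ 0.2803 bits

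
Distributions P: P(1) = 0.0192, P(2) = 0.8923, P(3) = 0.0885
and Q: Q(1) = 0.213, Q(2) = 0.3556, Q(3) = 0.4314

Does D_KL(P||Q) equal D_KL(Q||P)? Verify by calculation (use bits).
D_KL(P||Q) = 0.9154 bits, D_KL(Q||P) = 1.2534 bits. No — D_KL(P||Q) ≠ D_KL(Q||P) for this pair.

D_KL(P||Q) = Σ P(x) log₂(P(x)/Q(x))

Computing term by term:
  P(1)·log₂(P(1)/Q(1)) = 0.0192·log₂(0.0192/0.213) = -0.06666
  P(2)·log₂(P(2)/Q(2)) = 0.8923·log₂(0.8923/0.3556) = 1.18433
  P(3)·log₂(P(3)/Q(3)) = 0.0885·log₂(0.0885/0.4314) = -0.20225

D_KL(P||Q) = -0.06666 + 1.18433 - 0.20225 = 0.91542 ≈ 0.9154 bits

D_KL(Q||P) = Σ Q(x) log₂(Q(x)/P(x))

Computing term by term:
  Q(1)·log₂(Q(1)/P(1)) = 0.213·log₂(0.213/0.0192) = 0.73947
  Q(2)·log₂(Q(2)/P(2)) = 0.3556·log₂(0.3556/0.8923) = -0.47198
  Q(3)·log₂(Q(3)/P(3)) = 0.4314·log₂(0.4314/0.0885) = 0.98587

D_KL(Q||P) = 0.73947 - 0.47198 + 0.98587 = 1.25336 ≈ 1.2534 bits

These are NOT equal (difference: 0.3380 bits). KL divergence is asymmetric: D_KL(P||Q) ≠ D_KL(Q||P) in general.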